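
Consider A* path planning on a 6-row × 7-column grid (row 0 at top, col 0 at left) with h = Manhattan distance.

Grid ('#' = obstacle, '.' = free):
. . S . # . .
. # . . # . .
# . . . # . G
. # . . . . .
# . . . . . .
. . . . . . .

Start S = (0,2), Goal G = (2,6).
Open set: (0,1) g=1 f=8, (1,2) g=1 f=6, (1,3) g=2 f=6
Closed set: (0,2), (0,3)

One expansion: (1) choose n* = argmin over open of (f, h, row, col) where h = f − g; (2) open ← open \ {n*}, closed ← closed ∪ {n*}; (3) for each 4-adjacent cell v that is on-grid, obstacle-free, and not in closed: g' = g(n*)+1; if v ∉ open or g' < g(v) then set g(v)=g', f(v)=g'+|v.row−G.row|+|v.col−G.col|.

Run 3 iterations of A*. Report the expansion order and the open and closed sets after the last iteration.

step 1: expand (1,3) (f=6, h=4) → closed; open now [(0,1) g=1 f=8, (1,2) g=1 f=6, (2,3) g=3 f=6]
step 2: expand (2,3) (f=6, h=3) → closed; open now [(0,1) g=1 f=8, (1,2) g=1 f=6, (2,2) g=4 f=8, (3,3) g=4 f=8]
step 3: expand (1,2) (f=6, h=5) → closed; open now [(0,1) g=1 f=8, (2,2) g=2 f=6, (3,3) g=4 f=8]

order=[(1,3) → (2,3) → (1,2)]; open=[(0,1) g=1 f=8, (2,2) g=2 f=6, (3,3) g=4 f=8]; closed=[(0,2), (0,3), (1,2), (1,3), (2,3)]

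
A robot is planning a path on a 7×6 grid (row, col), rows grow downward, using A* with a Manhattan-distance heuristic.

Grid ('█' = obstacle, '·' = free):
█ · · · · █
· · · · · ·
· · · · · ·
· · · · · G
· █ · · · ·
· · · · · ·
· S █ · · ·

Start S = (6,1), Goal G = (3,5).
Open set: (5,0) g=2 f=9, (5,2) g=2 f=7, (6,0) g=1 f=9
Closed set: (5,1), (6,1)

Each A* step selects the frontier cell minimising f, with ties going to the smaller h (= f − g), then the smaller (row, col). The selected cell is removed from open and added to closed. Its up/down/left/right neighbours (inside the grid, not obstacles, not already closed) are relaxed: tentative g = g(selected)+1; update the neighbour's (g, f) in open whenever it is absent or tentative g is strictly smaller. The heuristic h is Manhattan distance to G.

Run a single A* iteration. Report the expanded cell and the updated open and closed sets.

step 1: expand (5,2) (f=7, h=5) → closed; open now [(4,2) g=3 f=7, (5,0) g=2 f=9, (5,3) g=3 f=7, (6,0) g=1 f=9]

expanded=(5,2); open=[(4,2) g=3 f=7, (5,0) g=2 f=9, (5,3) g=3 f=7, (6,0) g=1 f=9]; closed=[(5,1), (5,2), (6,1)]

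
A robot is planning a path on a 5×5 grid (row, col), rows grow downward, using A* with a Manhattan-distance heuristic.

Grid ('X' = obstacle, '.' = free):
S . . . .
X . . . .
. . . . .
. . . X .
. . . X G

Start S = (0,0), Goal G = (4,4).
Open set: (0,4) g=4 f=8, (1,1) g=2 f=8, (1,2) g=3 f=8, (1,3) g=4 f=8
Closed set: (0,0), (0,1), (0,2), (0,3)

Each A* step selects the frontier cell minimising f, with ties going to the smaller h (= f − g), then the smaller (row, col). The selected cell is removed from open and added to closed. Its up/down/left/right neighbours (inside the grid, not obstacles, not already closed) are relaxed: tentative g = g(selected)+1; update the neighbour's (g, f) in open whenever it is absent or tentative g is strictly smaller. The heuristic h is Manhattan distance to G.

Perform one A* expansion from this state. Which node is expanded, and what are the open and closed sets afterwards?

step 1: expand (0,4) (f=8, h=4) → closed; open now [(1,1) g=2 f=8, (1,2) g=3 f=8, (1,3) g=4 f=8, (1,4) g=5 f=8]

expanded=(0,4); open=[(1,1) g=2 f=8, (1,2) g=3 f=8, (1,3) g=4 f=8, (1,4) g=5 f=8]; closed=[(0,0), (0,1), (0,2), (0,3), (0,4)]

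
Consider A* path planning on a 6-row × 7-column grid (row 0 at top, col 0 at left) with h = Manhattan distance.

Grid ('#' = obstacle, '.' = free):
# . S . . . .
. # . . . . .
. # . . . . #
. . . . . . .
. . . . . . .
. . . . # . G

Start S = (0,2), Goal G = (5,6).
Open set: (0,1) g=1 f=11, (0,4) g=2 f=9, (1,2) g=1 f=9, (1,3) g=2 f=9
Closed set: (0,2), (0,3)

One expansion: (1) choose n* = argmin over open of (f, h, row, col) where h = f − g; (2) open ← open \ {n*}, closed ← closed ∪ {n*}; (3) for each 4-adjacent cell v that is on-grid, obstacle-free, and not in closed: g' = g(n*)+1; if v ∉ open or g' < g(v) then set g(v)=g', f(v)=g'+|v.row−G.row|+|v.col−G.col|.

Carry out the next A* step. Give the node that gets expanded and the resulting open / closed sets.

expanded=(0,4); open=[(0,1) g=1 f=11, (0,5) g=3 f=9, (1,2) g=1 f=9, (1,3) g=2 f=9, (1,4) g=3 f=9]; closed=[(0,2), (0,3), (0,4)]

step 1: expand (0,4) (f=9, h=7) → closed; open now [(0,1) g=1 f=11, (0,5) g=3 f=9, (1,2) g=1 f=9, (1,3) g=2 f=9, (1,4) g=3 f=9]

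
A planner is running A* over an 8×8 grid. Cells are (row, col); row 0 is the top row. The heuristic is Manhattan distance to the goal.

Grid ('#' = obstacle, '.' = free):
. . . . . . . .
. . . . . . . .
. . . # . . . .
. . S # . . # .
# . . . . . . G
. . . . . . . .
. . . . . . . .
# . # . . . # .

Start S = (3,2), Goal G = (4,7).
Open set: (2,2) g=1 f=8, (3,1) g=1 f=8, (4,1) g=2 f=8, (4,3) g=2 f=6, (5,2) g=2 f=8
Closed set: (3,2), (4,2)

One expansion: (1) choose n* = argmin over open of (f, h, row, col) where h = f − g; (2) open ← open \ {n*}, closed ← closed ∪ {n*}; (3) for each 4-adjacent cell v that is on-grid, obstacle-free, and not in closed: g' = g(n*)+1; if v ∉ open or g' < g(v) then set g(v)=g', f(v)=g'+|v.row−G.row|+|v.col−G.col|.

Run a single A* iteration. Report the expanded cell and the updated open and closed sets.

expanded=(4,3); open=[(2,2) g=1 f=8, (3,1) g=1 f=8, (4,1) g=2 f=8, (4,4) g=3 f=6, (5,2) g=2 f=8, (5,3) g=3 f=8]; closed=[(3,2), (4,2), (4,3)]

step 1: expand (4,3) (f=6, h=4) → closed; open now [(2,2) g=1 f=8, (3,1) g=1 f=8, (4,1) g=2 f=8, (4,4) g=3 f=6, (5,2) g=2 f=8, (5,3) g=3 f=8]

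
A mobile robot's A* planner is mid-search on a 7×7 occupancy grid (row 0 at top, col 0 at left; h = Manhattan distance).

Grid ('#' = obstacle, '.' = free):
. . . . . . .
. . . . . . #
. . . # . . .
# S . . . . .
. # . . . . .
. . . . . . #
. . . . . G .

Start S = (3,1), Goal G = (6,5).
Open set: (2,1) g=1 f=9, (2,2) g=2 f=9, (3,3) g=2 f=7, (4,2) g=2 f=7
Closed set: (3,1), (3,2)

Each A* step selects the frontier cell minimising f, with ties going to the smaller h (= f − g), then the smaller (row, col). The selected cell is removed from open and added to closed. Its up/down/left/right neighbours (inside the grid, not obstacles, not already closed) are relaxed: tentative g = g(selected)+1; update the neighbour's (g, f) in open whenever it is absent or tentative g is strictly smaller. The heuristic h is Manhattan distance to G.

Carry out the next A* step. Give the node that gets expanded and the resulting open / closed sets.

step 1: expand (3,3) (f=7, h=5) → closed; open now [(2,1) g=1 f=9, (2,2) g=2 f=9, (3,4) g=3 f=7, (4,2) g=2 f=7, (4,3) g=3 f=7]

expanded=(3,3); open=[(2,1) g=1 f=9, (2,2) g=2 f=9, (3,4) g=3 f=7, (4,2) g=2 f=7, (4,3) g=3 f=7]; closed=[(3,1), (3,2), (3,3)]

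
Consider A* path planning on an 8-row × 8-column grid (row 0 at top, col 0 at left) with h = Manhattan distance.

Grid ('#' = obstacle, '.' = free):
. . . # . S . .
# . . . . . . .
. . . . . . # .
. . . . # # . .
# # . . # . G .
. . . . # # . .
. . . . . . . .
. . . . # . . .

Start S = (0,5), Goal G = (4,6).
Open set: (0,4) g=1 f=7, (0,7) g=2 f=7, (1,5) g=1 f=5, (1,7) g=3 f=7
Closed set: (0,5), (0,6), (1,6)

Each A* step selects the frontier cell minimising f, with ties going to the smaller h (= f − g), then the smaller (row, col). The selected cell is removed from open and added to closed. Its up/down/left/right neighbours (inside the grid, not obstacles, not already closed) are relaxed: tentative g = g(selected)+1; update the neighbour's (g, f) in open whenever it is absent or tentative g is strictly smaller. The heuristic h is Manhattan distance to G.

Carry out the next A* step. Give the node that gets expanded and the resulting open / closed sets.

step 1: expand (1,5) (f=5, h=4) → closed; open now [(0,4) g=1 f=7, (0,7) g=2 f=7, (1,4) g=2 f=7, (1,7) g=3 f=7, (2,5) g=2 f=5]

expanded=(1,5); open=[(0,4) g=1 f=7, (0,7) g=2 f=7, (1,4) g=2 f=7, (1,7) g=3 f=7, (2,5) g=2 f=5]; closed=[(0,5), (0,6), (1,5), (1,6)]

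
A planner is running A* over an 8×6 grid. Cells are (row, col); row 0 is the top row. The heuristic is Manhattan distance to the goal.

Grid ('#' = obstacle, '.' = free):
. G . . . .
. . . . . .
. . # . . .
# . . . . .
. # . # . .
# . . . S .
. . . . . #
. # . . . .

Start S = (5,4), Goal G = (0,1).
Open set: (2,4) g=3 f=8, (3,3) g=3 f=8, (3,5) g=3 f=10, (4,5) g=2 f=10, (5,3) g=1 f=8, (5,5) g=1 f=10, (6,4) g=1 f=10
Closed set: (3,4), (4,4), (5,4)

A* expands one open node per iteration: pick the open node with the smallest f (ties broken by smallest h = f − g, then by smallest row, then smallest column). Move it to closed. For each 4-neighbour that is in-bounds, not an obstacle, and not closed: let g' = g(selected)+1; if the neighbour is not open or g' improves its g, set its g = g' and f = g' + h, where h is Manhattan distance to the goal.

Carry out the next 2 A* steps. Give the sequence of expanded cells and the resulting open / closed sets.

step 1: expand (2,4) (f=8, h=5) → closed; open now [(1,4) g=4 f=8, (2,3) g=4 f=8, (2,5) g=4 f=10, (3,3) g=3 f=8, (3,5) g=3 f=10, (4,5) g=2 f=10, (5,3) g=1 f=8, (5,5) g=1 f=10, (6,4) g=1 f=10]
step 2: expand (1,4) (f=8, h=4) → closed; open now [(0,4) g=5 f=8, (1,3) g=5 f=8, (1,5) g=5 f=10, (2,3) g=4 f=8, (2,5) g=4 f=10, (3,3) g=3 f=8, (3,5) g=3 f=10, (4,5) g=2 f=10, (5,3) g=1 f=8, (5,5) g=1 f=10, (6,4) g=1 f=10]

order=[(2,4) → (1,4)]; open=[(0,4) g=5 f=8, (1,3) g=5 f=8, (1,5) g=5 f=10, (2,3) g=4 f=8, (2,5) g=4 f=10, (3,3) g=3 f=8, (3,5) g=3 f=10, (4,5) g=2 f=10, (5,3) g=1 f=8, (5,5) g=1 f=10, (6,4) g=1 f=10]; closed=[(1,4), (2,4), (3,4), (4,4), (5,4)]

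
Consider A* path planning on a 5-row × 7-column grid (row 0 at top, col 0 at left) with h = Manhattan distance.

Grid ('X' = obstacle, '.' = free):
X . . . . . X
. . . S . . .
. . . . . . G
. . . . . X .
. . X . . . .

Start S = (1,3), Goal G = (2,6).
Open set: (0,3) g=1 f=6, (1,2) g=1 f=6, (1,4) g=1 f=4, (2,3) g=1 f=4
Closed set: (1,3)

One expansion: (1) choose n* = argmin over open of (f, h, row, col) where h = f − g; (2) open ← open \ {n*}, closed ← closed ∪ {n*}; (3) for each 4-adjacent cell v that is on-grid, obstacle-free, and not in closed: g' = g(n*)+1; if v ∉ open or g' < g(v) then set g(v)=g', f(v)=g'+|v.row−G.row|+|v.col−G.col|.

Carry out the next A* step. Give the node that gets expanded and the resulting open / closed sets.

step 1: expand (1,4) (f=4, h=3) → closed; open now [(0,3) g=1 f=6, (0,4) g=2 f=6, (1,2) g=1 f=6, (1,5) g=2 f=4, (2,3) g=1 f=4, (2,4) g=2 f=4]

expanded=(1,4); open=[(0,3) g=1 f=6, (0,4) g=2 f=6, (1,2) g=1 f=6, (1,5) g=2 f=4, (2,3) g=1 f=4, (2,4) g=2 f=4]; closed=[(1,3), (1,4)]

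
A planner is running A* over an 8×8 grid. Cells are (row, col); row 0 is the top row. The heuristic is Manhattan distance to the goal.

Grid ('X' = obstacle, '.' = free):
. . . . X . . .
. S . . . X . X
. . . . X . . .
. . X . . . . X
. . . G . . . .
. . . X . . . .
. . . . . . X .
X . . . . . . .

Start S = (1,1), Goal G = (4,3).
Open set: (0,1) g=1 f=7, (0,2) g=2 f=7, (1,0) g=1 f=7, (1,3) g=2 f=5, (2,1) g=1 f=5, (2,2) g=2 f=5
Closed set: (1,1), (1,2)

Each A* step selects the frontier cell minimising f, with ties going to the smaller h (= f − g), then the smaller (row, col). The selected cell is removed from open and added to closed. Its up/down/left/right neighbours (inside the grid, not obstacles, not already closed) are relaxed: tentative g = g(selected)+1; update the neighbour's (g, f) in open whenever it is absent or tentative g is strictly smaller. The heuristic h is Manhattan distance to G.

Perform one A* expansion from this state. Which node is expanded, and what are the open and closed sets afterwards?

expanded=(1,3); open=[(0,1) g=1 f=7, (0,2) g=2 f=7, (0,3) g=3 f=7, (1,0) g=1 f=7, (1,4) g=3 f=7, (2,1) g=1 f=5, (2,2) g=2 f=5, (2,3) g=3 f=5]; closed=[(1,1), (1,2), (1,3)]

step 1: expand (1,3) (f=5, h=3) → closed; open now [(0,1) g=1 f=7, (0,2) g=2 f=7, (0,3) g=3 f=7, (1,0) g=1 f=7, (1,4) g=3 f=7, (2,1) g=1 f=5, (2,2) g=2 f=5, (2,3) g=3 f=5]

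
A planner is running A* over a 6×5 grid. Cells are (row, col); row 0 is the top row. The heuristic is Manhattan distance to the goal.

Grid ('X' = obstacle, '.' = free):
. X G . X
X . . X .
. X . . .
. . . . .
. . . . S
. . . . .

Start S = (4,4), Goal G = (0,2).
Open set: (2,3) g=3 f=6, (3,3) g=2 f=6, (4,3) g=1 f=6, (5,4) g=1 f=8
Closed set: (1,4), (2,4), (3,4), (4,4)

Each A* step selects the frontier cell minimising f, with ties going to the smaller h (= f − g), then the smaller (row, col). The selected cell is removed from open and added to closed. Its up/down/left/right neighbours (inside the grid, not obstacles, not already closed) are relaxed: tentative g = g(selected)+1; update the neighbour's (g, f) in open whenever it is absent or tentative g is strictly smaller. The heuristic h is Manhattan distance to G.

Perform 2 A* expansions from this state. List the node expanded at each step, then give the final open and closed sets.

step 1: expand (2,3) (f=6, h=3) → closed; open now [(2,2) g=4 f=6, (3,3) g=2 f=6, (4,3) g=1 f=6, (5,4) g=1 f=8]
step 2: expand (2,2) (f=6, h=2) → closed; open now [(1,2) g=5 f=6, (3,2) g=5 f=8, (3,3) g=2 f=6, (4,3) g=1 f=6, (5,4) g=1 f=8]

order=[(2,3) → (2,2)]; open=[(1,2) g=5 f=6, (3,2) g=5 f=8, (3,3) g=2 f=6, (4,3) g=1 f=6, (5,4) g=1 f=8]; closed=[(1,4), (2,2), (2,3), (2,4), (3,4), (4,4)]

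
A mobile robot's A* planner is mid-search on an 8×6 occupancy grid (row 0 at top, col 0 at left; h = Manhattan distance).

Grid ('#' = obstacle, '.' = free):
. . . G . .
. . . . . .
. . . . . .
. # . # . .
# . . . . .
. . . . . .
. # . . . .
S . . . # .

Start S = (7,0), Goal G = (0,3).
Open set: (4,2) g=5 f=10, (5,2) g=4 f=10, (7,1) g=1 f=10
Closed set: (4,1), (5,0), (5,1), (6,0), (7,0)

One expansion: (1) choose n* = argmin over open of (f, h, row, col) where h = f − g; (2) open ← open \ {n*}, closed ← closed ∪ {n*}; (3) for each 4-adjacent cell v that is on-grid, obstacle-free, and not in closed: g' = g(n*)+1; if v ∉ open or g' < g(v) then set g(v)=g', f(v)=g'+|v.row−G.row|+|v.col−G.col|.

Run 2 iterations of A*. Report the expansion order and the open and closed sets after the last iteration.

order=[(4,2) → (3,2)]; open=[(2,2) g=7 f=10, (4,3) g=6 f=10, (5,2) g=4 f=10, (7,1) g=1 f=10]; closed=[(3,2), (4,1), (4,2), (5,0), (5,1), (6,0), (7,0)]

step 1: expand (4,2) (f=10, h=5) → closed; open now [(3,2) g=6 f=10, (4,3) g=6 f=10, (5,2) g=4 f=10, (7,1) g=1 f=10]
step 2: expand (3,2) (f=10, h=4) → closed; open now [(2,2) g=7 f=10, (4,3) g=6 f=10, (5,2) g=4 f=10, (7,1) g=1 f=10]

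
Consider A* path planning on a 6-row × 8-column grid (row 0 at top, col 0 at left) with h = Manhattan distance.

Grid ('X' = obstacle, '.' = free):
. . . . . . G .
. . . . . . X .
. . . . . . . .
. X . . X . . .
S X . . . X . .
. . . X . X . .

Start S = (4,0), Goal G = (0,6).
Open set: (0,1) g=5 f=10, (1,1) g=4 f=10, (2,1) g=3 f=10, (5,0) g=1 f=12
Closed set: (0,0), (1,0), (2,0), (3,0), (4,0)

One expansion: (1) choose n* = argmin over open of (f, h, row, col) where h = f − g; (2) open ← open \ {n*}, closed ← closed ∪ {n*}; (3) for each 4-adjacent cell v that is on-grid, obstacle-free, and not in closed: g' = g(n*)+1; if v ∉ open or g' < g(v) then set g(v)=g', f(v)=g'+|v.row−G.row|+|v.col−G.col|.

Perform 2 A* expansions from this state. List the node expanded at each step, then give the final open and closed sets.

step 1: expand (0,1) (f=10, h=5) → closed; open now [(0,2) g=6 f=10, (1,1) g=4 f=10, (2,1) g=3 f=10, (5,0) g=1 f=12]
step 2: expand (0,2) (f=10, h=4) → closed; open now [(0,3) g=7 f=10, (1,1) g=4 f=10, (1,2) g=7 f=12, (2,1) g=3 f=10, (5,0) g=1 f=12]

order=[(0,1) → (0,2)]; open=[(0,3) g=7 f=10, (1,1) g=4 f=10, (1,2) g=7 f=12, (2,1) g=3 f=10, (5,0) g=1 f=12]; closed=[(0,0), (0,1), (0,2), (1,0), (2,0), (3,0), (4,0)]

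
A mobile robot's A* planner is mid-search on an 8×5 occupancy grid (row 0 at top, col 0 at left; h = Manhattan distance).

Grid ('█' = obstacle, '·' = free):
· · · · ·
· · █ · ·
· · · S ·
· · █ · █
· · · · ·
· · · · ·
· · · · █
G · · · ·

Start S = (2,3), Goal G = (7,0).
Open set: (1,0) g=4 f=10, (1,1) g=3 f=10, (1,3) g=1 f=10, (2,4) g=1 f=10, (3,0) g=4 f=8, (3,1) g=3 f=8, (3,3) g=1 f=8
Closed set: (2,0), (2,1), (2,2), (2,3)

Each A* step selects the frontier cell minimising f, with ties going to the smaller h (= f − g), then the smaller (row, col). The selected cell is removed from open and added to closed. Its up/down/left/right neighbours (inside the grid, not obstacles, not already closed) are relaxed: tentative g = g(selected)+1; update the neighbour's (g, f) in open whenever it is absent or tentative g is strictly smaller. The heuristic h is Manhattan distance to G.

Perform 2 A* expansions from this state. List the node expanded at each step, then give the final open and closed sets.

order=[(3,0) → (4,0)]; open=[(1,0) g=4 f=10, (1,1) g=3 f=10, (1,3) g=1 f=10, (2,4) g=1 f=10, (3,1) g=3 f=8, (3,3) g=1 f=8, (4,1) g=6 f=10, (5,0) g=6 f=8]; closed=[(2,0), (2,1), (2,2), (2,3), (3,0), (4,0)]

step 1: expand (3,0) (f=8, h=4) → closed; open now [(1,0) g=4 f=10, (1,1) g=3 f=10, (1,3) g=1 f=10, (2,4) g=1 f=10, (3,1) g=3 f=8, (3,3) g=1 f=8, (4,0) g=5 f=8]
step 2: expand (4,0) (f=8, h=3) → closed; open now [(1,0) g=4 f=10, (1,1) g=3 f=10, (1,3) g=1 f=10, (2,4) g=1 f=10, (3,1) g=3 f=8, (3,3) g=1 f=8, (4,1) g=6 f=10, (5,0) g=6 f=8]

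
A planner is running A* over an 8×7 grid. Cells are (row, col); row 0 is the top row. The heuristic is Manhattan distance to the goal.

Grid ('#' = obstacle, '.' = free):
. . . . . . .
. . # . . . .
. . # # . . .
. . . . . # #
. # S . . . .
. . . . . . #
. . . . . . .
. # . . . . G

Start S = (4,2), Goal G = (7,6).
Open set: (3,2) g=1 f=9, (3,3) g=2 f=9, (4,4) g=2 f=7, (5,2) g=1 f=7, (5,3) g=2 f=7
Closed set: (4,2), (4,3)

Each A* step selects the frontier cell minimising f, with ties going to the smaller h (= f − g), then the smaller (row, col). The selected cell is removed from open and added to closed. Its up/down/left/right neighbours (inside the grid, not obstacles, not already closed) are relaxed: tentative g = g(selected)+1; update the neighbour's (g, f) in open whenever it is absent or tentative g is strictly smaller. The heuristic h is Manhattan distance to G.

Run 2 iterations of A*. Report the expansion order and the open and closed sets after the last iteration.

order=[(4,4) → (4,5)]; open=[(3,2) g=1 f=9, (3,3) g=2 f=9, (3,4) g=3 f=9, (4,6) g=4 f=7, (5,2) g=1 f=7, (5,3) g=2 f=7, (5,4) g=3 f=7, (5,5) g=4 f=7]; closed=[(4,2), (4,3), (4,4), (4,5)]

step 1: expand (4,4) (f=7, h=5) → closed; open now [(3,2) g=1 f=9, (3,3) g=2 f=9, (3,4) g=3 f=9, (4,5) g=3 f=7, (5,2) g=1 f=7, (5,3) g=2 f=7, (5,4) g=3 f=7]
step 2: expand (4,5) (f=7, h=4) → closed; open now [(3,2) g=1 f=9, (3,3) g=2 f=9, (3,4) g=3 f=9, (4,6) g=4 f=7, (5,2) g=1 f=7, (5,3) g=2 f=7, (5,4) g=3 f=7, (5,5) g=4 f=7]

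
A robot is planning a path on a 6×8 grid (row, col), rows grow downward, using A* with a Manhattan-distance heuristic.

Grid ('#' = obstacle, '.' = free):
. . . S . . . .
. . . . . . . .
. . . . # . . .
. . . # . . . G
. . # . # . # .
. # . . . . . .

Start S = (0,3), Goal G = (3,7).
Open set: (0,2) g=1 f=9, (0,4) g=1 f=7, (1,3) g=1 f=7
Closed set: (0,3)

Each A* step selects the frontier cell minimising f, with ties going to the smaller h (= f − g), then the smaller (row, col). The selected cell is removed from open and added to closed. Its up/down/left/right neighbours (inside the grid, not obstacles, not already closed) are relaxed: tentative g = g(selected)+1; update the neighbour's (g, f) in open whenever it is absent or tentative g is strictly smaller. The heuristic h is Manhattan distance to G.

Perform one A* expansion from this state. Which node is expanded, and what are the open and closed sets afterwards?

expanded=(0,4); open=[(0,2) g=1 f=9, (0,5) g=2 f=7, (1,3) g=1 f=7, (1,4) g=2 f=7]; closed=[(0,3), (0,4)]

step 1: expand (0,4) (f=7, h=6) → closed; open now [(0,2) g=1 f=9, (0,5) g=2 f=7, (1,3) g=1 f=7, (1,4) g=2 f=7]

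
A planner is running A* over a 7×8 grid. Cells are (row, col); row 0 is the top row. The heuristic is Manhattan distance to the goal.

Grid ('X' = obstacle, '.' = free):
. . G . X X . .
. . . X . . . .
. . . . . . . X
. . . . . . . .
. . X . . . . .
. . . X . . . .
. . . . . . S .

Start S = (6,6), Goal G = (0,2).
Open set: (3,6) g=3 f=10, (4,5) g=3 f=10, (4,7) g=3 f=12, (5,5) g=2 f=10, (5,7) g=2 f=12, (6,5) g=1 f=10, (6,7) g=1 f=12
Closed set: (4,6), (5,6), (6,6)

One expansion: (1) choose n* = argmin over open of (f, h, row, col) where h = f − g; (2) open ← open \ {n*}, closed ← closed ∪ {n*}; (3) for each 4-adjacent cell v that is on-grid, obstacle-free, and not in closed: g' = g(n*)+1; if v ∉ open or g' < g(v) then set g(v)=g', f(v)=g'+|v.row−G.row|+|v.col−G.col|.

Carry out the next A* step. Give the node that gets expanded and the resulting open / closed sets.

expanded=(3,6); open=[(2,6) g=4 f=10, (3,5) g=4 f=10, (3,7) g=4 f=12, (4,5) g=3 f=10, (4,7) g=3 f=12, (5,5) g=2 f=10, (5,7) g=2 f=12, (6,5) g=1 f=10, (6,7) g=1 f=12]; closed=[(3,6), (4,6), (5,6), (6,6)]

step 1: expand (3,6) (f=10, h=7) → closed; open now [(2,6) g=4 f=10, (3,5) g=4 f=10, (3,7) g=4 f=12, (4,5) g=3 f=10, (4,7) g=3 f=12, (5,5) g=2 f=10, (5,7) g=2 f=12, (6,5) g=1 f=10, (6,7) g=1 f=12]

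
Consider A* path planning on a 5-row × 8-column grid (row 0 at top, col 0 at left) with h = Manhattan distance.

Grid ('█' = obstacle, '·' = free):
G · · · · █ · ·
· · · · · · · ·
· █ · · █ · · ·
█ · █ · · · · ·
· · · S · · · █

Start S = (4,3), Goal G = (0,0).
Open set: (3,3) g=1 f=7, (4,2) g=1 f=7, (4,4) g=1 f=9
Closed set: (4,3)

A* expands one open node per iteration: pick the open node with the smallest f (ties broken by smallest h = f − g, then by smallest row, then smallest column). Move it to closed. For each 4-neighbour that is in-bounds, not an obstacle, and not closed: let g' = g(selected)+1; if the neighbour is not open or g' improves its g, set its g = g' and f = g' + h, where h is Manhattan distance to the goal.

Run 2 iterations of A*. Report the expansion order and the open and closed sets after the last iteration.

step 1: expand (3,3) (f=7, h=6) → closed; open now [(2,3) g=2 f=7, (3,4) g=2 f=9, (4,2) g=1 f=7, (4,4) g=1 f=9]
step 2: expand (2,3) (f=7, h=5) → closed; open now [(1,3) g=3 f=7, (2,2) g=3 f=7, (3,4) g=2 f=9, (4,2) g=1 f=7, (4,4) g=1 f=9]

order=[(3,3) → (2,3)]; open=[(1,3) g=3 f=7, (2,2) g=3 f=7, (3,4) g=2 f=9, (4,2) g=1 f=7, (4,4) g=1 f=9]; closed=[(2,3), (3,3), (4,3)]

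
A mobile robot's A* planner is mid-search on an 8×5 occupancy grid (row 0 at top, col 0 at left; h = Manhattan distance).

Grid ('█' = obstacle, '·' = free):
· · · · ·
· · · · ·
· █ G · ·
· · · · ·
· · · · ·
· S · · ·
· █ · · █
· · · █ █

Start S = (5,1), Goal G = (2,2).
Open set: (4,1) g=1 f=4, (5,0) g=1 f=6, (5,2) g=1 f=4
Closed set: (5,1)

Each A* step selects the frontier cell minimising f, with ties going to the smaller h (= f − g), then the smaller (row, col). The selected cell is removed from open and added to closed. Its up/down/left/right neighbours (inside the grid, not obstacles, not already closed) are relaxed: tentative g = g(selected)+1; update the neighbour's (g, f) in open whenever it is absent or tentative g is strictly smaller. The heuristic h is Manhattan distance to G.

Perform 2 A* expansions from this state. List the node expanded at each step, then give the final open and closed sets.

step 1: expand (4,1) (f=4, h=3) → closed; open now [(3,1) g=2 f=4, (4,0) g=2 f=6, (4,2) g=2 f=4, (5,0) g=1 f=6, (5,2) g=1 f=4]
step 2: expand (3,1) (f=4, h=2) → closed; open now [(3,0) g=3 f=6, (3,2) g=3 f=4, (4,0) g=2 f=6, (4,2) g=2 f=4, (5,0) g=1 f=6, (5,2) g=1 f=4]

order=[(4,1) → (3,1)]; open=[(3,0) g=3 f=6, (3,2) g=3 f=4, (4,0) g=2 f=6, (4,2) g=2 f=4, (5,0) g=1 f=6, (5,2) g=1 f=4]; closed=[(3,1), (4,1), (5,1)]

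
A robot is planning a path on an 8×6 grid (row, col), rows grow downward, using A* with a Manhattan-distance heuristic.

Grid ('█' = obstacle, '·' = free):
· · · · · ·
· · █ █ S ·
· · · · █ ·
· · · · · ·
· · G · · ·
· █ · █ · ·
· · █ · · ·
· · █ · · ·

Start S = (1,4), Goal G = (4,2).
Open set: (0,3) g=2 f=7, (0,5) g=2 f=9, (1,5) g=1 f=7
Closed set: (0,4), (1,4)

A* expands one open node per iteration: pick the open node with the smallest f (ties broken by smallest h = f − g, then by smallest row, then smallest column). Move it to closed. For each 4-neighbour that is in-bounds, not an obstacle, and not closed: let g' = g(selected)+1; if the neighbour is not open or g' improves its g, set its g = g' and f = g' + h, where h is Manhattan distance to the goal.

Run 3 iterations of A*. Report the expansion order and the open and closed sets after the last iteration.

step 1: expand (0,3) (f=7, h=5) → closed; open now [(0,2) g=3 f=7, (0,5) g=2 f=9, (1,5) g=1 f=7]
step 2: expand (0,2) (f=7, h=4) → closed; open now [(0,1) g=4 f=9, (0,5) g=2 f=9, (1,5) g=1 f=7]
step 3: expand (1,5) (f=7, h=6) → closed; open now [(0,1) g=4 f=9, (0,5) g=2 f=9, (2,5) g=2 f=7]

order=[(0,3) → (0,2) → (1,5)]; open=[(0,1) g=4 f=9, (0,5) g=2 f=9, (2,5) g=2 f=7]; closed=[(0,2), (0,3), (0,4), (1,4), (1,5)]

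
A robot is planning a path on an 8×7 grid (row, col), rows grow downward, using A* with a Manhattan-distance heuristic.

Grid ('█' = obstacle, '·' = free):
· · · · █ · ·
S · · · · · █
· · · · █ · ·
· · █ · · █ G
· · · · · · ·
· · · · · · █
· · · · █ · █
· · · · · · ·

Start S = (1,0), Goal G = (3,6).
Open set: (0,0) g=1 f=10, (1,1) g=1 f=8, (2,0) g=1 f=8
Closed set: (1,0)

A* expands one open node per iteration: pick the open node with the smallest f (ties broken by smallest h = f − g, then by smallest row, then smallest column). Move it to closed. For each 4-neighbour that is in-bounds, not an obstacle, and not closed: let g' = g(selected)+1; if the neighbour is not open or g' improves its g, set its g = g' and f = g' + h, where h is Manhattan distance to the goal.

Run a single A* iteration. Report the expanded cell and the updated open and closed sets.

step 1: expand (1,1) (f=8, h=7) → closed; open now [(0,0) g=1 f=10, (0,1) g=2 f=10, (1,2) g=2 f=8, (2,0) g=1 f=8, (2,1) g=2 f=8]

expanded=(1,1); open=[(0,0) g=1 f=10, (0,1) g=2 f=10, (1,2) g=2 f=8, (2,0) g=1 f=8, (2,1) g=2 f=8]; closed=[(1,0), (1,1)]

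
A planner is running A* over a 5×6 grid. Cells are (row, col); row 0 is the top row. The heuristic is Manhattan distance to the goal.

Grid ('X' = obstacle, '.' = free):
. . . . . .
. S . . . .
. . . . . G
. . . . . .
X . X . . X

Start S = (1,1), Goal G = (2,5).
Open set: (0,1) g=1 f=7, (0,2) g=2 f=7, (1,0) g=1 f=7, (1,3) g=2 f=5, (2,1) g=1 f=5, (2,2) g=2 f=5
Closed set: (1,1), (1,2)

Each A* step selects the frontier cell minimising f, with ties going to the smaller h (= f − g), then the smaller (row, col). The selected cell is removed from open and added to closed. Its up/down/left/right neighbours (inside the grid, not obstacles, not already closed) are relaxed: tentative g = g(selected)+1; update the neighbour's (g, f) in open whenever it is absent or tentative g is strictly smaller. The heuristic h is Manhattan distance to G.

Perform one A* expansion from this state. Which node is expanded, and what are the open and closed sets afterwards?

step 1: expand (1,3) (f=5, h=3) → closed; open now [(0,1) g=1 f=7, (0,2) g=2 f=7, (0,3) g=3 f=7, (1,0) g=1 f=7, (1,4) g=3 f=5, (2,1) g=1 f=5, (2,2) g=2 f=5, (2,3) g=3 f=5]

expanded=(1,3); open=[(0,1) g=1 f=7, (0,2) g=2 f=7, (0,3) g=3 f=7, (1,0) g=1 f=7, (1,4) g=3 f=5, (2,1) g=1 f=5, (2,2) g=2 f=5, (2,3) g=3 f=5]; closed=[(1,1), (1,2), (1,3)]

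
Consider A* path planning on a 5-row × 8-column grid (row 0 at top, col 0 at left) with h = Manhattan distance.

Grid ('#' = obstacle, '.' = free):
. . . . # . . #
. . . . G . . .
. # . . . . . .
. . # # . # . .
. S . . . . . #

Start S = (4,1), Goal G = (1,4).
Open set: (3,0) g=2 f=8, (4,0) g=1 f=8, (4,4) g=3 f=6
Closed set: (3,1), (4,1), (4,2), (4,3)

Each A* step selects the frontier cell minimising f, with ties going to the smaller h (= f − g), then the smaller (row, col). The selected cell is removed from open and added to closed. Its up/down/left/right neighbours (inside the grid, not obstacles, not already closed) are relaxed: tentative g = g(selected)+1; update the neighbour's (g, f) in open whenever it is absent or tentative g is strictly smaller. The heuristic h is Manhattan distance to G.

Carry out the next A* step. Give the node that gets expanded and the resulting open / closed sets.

step 1: expand (4,4) (f=6, h=3) → closed; open now [(3,0) g=2 f=8, (3,4) g=4 f=6, (4,0) g=1 f=8, (4,5) g=4 f=8]

expanded=(4,4); open=[(3,0) g=2 f=8, (3,4) g=4 f=6, (4,0) g=1 f=8, (4,5) g=4 f=8]; closed=[(3,1), (4,1), (4,2), (4,3), (4,4)]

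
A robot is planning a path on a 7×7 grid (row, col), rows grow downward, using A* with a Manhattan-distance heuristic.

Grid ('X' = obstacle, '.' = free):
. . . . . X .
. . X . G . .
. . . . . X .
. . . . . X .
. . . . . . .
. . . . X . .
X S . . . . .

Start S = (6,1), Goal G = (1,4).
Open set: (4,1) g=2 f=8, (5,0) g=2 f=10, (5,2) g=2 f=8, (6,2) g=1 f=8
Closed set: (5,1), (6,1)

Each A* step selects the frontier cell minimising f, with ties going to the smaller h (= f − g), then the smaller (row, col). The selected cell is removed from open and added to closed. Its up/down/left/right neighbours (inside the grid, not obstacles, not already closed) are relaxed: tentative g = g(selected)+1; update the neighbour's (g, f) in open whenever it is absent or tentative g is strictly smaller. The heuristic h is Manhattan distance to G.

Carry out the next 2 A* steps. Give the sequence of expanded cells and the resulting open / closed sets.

step 1: expand (4,1) (f=8, h=6) → closed; open now [(3,1) g=3 f=8, (4,0) g=3 f=10, (4,2) g=3 f=8, (5,0) g=2 f=10, (5,2) g=2 f=8, (6,2) g=1 f=8]
step 2: expand (3,1) (f=8, h=5) → closed; open now [(2,1) g=4 f=8, (3,0) g=4 f=10, (3,2) g=4 f=8, (4,0) g=3 f=10, (4,2) g=3 f=8, (5,0) g=2 f=10, (5,2) g=2 f=8, (6,2) g=1 f=8]

order=[(4,1) → (3,1)]; open=[(2,1) g=4 f=8, (3,0) g=4 f=10, (3,2) g=4 f=8, (4,0) g=3 f=10, (4,2) g=3 f=8, (5,0) g=2 f=10, (5,2) g=2 f=8, (6,2) g=1 f=8]; closed=[(3,1), (4,1), (5,1), (6,1)]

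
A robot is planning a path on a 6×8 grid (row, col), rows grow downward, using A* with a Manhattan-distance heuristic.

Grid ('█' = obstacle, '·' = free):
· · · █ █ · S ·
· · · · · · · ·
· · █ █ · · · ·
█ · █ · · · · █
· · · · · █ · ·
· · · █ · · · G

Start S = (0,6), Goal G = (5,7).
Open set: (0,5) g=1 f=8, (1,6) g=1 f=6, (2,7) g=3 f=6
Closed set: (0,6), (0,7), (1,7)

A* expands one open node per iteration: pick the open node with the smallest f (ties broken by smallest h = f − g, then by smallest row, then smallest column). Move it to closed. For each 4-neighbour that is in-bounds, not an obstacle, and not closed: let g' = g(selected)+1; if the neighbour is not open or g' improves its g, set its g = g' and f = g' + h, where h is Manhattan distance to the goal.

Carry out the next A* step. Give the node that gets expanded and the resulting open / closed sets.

step 1: expand (2,7) (f=6, h=3) → closed; open now [(0,5) g=1 f=8, (1,6) g=1 f=6, (2,6) g=4 f=8]

expanded=(2,7); open=[(0,5) g=1 f=8, (1,6) g=1 f=6, (2,6) g=4 f=8]; closed=[(0,6), (0,7), (1,7), (2,7)]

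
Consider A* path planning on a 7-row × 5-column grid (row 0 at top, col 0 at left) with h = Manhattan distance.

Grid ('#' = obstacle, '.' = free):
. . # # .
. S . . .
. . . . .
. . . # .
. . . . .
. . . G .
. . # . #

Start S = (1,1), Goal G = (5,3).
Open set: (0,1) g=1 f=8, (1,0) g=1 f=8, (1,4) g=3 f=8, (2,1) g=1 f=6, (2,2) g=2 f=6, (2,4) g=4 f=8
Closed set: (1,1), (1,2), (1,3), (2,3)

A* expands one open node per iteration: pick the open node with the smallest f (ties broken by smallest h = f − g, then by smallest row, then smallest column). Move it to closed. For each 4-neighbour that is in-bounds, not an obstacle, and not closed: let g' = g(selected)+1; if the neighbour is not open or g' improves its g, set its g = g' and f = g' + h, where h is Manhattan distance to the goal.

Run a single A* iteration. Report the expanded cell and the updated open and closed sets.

step 1: expand (2,2) (f=6, h=4) → closed; open now [(0,1) g=1 f=8, (1,0) g=1 f=8, (1,4) g=3 f=8, (2,1) g=1 f=6, (2,4) g=4 f=8, (3,2) g=3 f=6]

expanded=(2,2); open=[(0,1) g=1 f=8, (1,0) g=1 f=8, (1,4) g=3 f=8, (2,1) g=1 f=6, (2,4) g=4 f=8, (3,2) g=3 f=6]; closed=[(1,1), (1,2), (1,3), (2,2), (2,3)]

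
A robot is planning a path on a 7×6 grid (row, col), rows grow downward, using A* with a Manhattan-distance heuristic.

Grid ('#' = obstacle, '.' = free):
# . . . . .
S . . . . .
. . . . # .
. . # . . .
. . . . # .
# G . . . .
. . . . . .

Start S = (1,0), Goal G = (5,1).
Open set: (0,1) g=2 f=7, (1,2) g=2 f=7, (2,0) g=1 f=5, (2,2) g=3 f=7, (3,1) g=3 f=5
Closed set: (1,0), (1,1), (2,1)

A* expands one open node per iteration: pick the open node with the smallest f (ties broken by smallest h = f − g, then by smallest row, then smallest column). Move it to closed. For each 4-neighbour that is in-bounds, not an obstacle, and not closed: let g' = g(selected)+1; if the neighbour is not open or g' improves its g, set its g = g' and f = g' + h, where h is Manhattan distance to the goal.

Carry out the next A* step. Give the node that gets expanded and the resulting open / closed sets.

step 1: expand (3,1) (f=5, h=2) → closed; open now [(0,1) g=2 f=7, (1,2) g=2 f=7, (2,0) g=1 f=5, (2,2) g=3 f=7, (3,0) g=4 f=7, (4,1) g=4 f=5]

expanded=(3,1); open=[(0,1) g=2 f=7, (1,2) g=2 f=7, (2,0) g=1 f=5, (2,2) g=3 f=7, (3,0) g=4 f=7, (4,1) g=4 f=5]; closed=[(1,0), (1,1), (2,1), (3,1)]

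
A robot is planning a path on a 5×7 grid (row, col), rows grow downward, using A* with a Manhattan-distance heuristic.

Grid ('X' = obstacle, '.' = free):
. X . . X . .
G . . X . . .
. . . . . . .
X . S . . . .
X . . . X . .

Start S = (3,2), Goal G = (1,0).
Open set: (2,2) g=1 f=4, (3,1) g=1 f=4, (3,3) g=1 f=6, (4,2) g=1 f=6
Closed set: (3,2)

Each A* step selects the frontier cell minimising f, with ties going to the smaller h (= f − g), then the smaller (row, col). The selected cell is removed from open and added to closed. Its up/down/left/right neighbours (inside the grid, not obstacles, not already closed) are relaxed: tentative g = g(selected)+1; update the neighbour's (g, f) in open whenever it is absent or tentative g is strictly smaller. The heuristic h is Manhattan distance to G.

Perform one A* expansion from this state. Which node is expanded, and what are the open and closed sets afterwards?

step 1: expand (2,2) (f=4, h=3) → closed; open now [(1,2) g=2 f=4, (2,1) g=2 f=4, (2,3) g=2 f=6, (3,1) g=1 f=4, (3,3) g=1 f=6, (4,2) g=1 f=6]

expanded=(2,2); open=[(1,2) g=2 f=4, (2,1) g=2 f=4, (2,3) g=2 f=6, (3,1) g=1 f=4, (3,3) g=1 f=6, (4,2) g=1 f=6]; closed=[(2,2), (3,2)]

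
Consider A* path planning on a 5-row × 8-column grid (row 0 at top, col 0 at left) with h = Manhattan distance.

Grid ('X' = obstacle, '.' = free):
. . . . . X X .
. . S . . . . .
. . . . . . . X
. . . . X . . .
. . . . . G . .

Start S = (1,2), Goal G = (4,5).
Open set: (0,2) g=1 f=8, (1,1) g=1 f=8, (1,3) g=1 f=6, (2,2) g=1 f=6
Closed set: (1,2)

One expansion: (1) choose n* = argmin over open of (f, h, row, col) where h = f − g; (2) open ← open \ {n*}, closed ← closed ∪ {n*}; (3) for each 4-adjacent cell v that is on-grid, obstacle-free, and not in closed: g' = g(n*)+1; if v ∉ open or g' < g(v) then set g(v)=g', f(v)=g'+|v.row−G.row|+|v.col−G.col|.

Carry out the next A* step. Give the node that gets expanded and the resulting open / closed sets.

expanded=(1,3); open=[(0,2) g=1 f=8, (0,3) g=2 f=8, (1,1) g=1 f=8, (1,4) g=2 f=6, (2,2) g=1 f=6, (2,3) g=2 f=6]; closed=[(1,2), (1,3)]

step 1: expand (1,3) (f=6, h=5) → closed; open now [(0,2) g=1 f=8, (0,3) g=2 f=8, (1,1) g=1 f=8, (1,4) g=2 f=6, (2,2) g=1 f=6, (2,3) g=2 f=6]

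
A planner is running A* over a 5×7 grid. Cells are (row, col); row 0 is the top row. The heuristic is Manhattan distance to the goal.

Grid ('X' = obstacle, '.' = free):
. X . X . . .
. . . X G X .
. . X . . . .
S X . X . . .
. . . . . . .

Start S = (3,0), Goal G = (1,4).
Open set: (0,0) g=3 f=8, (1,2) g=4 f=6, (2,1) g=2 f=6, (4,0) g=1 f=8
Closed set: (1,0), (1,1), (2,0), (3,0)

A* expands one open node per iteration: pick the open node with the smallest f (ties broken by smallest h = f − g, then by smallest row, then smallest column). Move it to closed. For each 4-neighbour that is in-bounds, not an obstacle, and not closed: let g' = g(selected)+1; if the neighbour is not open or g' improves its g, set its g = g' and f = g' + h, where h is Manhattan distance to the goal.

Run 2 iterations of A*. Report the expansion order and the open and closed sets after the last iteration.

step 1: expand (1,2) (f=6, h=2) → closed; open now [(0,0) g=3 f=8, (0,2) g=5 f=8, (2,1) g=2 f=6, (4,0) g=1 f=8]
step 2: expand (2,1) (f=6, h=4) → closed; open now [(0,0) g=3 f=8, (0,2) g=5 f=8, (4,0) g=1 f=8]

order=[(1,2) → (2,1)]; open=[(0,0) g=3 f=8, (0,2) g=5 f=8, (4,0) g=1 f=8]; closed=[(1,0), (1,1), (1,2), (2,0), (2,1), (3,0)]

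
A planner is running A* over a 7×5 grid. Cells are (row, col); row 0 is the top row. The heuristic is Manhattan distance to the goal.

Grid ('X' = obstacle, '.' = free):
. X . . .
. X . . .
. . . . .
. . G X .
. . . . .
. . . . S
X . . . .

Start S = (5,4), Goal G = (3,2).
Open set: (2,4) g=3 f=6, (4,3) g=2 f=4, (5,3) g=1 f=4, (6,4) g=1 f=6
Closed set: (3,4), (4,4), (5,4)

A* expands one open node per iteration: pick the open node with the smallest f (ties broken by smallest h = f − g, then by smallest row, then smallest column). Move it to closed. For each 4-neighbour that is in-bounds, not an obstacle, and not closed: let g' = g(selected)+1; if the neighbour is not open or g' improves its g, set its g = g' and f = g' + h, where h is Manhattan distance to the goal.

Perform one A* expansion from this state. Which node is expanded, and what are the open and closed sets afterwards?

expanded=(4,3); open=[(2,4) g=3 f=6, (4,2) g=3 f=4, (5,3) g=1 f=4, (6,4) g=1 f=6]; closed=[(3,4), (4,3), (4,4), (5,4)]

step 1: expand (4,3) (f=4, h=2) → closed; open now [(2,4) g=3 f=6, (4,2) g=3 f=4, (5,3) g=1 f=4, (6,4) g=1 f=6]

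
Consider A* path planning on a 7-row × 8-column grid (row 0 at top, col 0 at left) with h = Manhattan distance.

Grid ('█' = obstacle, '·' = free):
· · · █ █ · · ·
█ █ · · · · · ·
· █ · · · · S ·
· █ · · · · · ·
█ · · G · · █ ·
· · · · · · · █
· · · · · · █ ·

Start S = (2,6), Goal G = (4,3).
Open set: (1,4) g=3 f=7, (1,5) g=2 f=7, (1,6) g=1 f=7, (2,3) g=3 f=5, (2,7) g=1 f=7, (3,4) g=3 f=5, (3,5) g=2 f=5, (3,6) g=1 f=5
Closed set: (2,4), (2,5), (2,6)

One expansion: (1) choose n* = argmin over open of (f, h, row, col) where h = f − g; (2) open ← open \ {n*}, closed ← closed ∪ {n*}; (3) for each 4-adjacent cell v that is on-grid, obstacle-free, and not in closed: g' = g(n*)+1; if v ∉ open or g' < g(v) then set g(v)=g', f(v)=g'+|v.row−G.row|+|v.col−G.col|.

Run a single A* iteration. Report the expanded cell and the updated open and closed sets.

step 1: expand (2,3) (f=5, h=2) → closed; open now [(1,3) g=4 f=7, (1,4) g=3 f=7, (1,5) g=2 f=7, (1,6) g=1 f=7, (2,2) g=4 f=7, (2,7) g=1 f=7, (3,3) g=4 f=5, (3,4) g=3 f=5, (3,5) g=2 f=5, (3,6) g=1 f=5]

expanded=(2,3); open=[(1,3) g=4 f=7, (1,4) g=3 f=7, (1,5) g=2 f=7, (1,6) g=1 f=7, (2,2) g=4 f=7, (2,7) g=1 f=7, (3,3) g=4 f=5, (3,4) g=3 f=5, (3,5) g=2 f=5, (3,6) g=1 f=5]; closed=[(2,3), (2,4), (2,5), (2,6)]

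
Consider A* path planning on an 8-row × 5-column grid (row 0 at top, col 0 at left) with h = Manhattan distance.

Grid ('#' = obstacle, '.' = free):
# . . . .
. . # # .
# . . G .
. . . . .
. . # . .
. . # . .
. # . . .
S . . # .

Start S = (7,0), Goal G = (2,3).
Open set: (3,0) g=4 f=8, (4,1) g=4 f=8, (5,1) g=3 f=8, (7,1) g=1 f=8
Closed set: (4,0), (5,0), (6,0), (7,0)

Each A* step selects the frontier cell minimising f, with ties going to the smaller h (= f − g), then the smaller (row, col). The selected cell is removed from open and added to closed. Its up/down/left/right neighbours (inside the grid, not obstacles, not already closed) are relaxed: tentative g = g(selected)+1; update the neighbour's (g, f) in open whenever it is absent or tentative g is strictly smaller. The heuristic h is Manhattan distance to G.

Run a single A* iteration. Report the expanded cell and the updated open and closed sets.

expanded=(3,0); open=[(3,1) g=5 f=8, (4,1) g=4 f=8, (5,1) g=3 f=8, (7,1) g=1 f=8]; closed=[(3,0), (4,0), (5,0), (6,0), (7,0)]

step 1: expand (3,0) (f=8, h=4) → closed; open now [(3,1) g=5 f=8, (4,1) g=4 f=8, (5,1) g=3 f=8, (7,1) g=1 f=8]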